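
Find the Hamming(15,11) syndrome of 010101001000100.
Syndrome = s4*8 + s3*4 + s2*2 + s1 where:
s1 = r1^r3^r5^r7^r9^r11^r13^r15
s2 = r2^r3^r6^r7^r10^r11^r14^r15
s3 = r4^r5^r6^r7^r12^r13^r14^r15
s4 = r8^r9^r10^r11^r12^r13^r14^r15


s1=0, s2=0, s3=1, s4=0

Syndrome = 4 (error at position 4)


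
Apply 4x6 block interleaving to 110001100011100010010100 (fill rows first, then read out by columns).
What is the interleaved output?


Matrix:
  110001
  100011
  100010
  010100
Read columns: 111010010000000101101100

111010010000000101101100


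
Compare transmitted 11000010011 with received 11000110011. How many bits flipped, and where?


XOR: 00000100000

1 error(s) at position(s): 5


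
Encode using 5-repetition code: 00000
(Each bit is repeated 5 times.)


Each bit -> 5 copies

0000000000000000000000000


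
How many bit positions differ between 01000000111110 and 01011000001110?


XOR: 00011000110000
Count of 1s: 4

4


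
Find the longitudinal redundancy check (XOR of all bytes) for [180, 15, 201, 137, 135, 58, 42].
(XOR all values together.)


XOR chain: 180 ^ 15 ^ 201 ^ 137 ^ 135 ^ 58 ^ 42 = 108

108


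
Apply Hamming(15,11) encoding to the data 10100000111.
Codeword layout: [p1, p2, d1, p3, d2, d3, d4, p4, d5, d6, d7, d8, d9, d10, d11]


Parity bits: p1=1, p2=0, p3=0, p4=1

101001010000111


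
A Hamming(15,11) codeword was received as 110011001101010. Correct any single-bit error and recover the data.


Syndrome = 1: error at position 1

Data: 01101101010 (corrected bit 1)


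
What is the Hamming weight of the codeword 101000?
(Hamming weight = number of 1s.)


Counting 1s in 101000

2


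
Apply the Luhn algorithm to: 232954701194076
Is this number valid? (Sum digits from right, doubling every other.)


Luhn sum = 70
70 mod 10 = 0

Valid (Luhn sum mod 10 = 0)


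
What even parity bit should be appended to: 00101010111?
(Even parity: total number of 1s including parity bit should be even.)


Number of 1s in data: 6
Parity bit: 0

0


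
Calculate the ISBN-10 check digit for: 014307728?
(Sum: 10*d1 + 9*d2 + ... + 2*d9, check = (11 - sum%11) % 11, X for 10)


Weighted sum: 147
147 mod 11 = 4

Check digit: 7


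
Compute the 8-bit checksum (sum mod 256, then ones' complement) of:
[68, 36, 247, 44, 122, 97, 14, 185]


Sum = 813 mod 256 = 45
Complement = 210

210


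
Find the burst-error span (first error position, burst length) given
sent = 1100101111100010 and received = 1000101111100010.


XOR: 0100000000000000

Burst at position 1, length 1


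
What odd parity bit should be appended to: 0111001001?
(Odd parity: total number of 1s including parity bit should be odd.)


Number of 1s in data: 5
Parity bit: 0

0


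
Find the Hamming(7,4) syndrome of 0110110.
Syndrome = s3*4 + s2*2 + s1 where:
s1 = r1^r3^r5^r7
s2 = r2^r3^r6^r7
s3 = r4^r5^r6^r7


s1=0, s2=1, s3=0

Syndrome = 2 (error at position 2)


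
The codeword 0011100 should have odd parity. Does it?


Number of 1s: 3

Yes, parity is correct (3 ones)


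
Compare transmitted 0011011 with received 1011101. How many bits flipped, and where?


XOR: 1000110

3 error(s) at position(s): 0, 4, 5


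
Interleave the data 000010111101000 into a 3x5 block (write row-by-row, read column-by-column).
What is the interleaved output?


Matrix:
  00001
  01111
  01000
Read columns: 000011010010110

000011010010110


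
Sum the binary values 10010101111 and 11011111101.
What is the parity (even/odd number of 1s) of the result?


10010101111 = 1199
11011111101 = 1789
Sum = 2988 = 101110101100
1s count = 7

odd parity (7 ones in 101110101100)


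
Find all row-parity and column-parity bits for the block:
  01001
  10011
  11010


Row parities: 011
Column parities: 00000

Row P: 011, Col P: 00000, Corner: 0


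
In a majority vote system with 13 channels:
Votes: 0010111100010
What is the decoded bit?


Ones: 6 out of 13
Threshold: 7

0 (6/13 voted 1)


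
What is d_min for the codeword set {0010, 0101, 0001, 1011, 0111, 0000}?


Comparing all pairs, minimum distance: 1
Can detect 0 errors, correct 0 errors

1


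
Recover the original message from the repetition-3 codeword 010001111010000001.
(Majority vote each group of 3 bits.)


Groups: 010, 001, 111, 010, 000, 001
Majority votes: 001000

001000


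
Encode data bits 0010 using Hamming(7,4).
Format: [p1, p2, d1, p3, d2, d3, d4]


Parity bits: p1=0, p2=1, p3=1

0101010


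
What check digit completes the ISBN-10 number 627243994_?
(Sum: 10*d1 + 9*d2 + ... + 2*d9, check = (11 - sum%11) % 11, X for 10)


Weighted sum: 258
258 mod 11 = 5

Check digit: 6


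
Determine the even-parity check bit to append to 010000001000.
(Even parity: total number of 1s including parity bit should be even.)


Number of 1s in data: 2
Parity bit: 0

0


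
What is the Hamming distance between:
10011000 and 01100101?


XOR: 11111101
Count of 1s: 7

7


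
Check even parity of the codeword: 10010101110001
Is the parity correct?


Number of 1s: 7

No, parity error (7 ones)


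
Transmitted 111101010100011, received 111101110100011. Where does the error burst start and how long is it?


XOR: 000000100000000

Burst at position 6, length 1


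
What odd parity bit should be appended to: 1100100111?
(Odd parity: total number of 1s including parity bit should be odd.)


Number of 1s in data: 6
Parity bit: 1

1


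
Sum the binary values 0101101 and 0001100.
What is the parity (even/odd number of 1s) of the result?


0101101 = 45
0001100 = 12
Sum = 57 = 111001
1s count = 4

even parity (4 ones in 111001)


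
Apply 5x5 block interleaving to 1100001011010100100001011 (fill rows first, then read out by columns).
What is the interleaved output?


Matrix:
  11000
  01011
  01010
  01000
  01011
Read columns: 1000011111000000110101001

1000011111000000110101001


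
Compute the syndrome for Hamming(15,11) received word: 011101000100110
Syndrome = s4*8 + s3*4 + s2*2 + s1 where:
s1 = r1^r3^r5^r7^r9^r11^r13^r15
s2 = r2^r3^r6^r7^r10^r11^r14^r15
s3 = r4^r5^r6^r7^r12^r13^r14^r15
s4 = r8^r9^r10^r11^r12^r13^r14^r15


s1=0, s2=1, s3=0, s4=1

Syndrome = 10 (error at position 10)


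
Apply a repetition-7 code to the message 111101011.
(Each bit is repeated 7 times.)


Each bit -> 7 copies

111111111111111111111111111100000001111111000000011111111111111


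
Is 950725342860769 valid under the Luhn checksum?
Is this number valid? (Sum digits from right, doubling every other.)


Luhn sum = 63
63 mod 10 = 3

Invalid (Luhn sum mod 10 = 3)


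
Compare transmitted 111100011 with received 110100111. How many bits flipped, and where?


XOR: 001000100

2 error(s) at position(s): 2, 6


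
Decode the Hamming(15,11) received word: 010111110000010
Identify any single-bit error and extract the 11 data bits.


Syndrome = 4: error at position 4

Data: 01110000010 (corrected bit 4)


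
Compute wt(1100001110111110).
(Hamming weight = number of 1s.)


Counting 1s in 1100001110111110

10


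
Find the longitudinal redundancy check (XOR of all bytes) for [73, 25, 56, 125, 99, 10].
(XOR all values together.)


XOR chain: 73 ^ 25 ^ 56 ^ 125 ^ 99 ^ 10 = 124

124


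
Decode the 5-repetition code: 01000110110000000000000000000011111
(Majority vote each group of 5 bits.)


Groups: 01000, 11011, 00000, 00000, 00000, 00000, 11111
Majority votes: 0100001

0100001


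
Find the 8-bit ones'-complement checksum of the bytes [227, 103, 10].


Sum = 340 mod 256 = 84
Complement = 171

171


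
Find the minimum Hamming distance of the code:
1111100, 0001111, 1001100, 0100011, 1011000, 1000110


Comparing all pairs, minimum distance: 2
Can detect 1 errors, correct 0 errors

2


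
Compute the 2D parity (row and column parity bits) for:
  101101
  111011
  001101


Row parities: 011
Column parities: 011011

Row P: 011, Col P: 011011, Corner: 0


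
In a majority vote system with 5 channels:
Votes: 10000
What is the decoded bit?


Ones: 1 out of 5
Threshold: 3

0 (1/5 voted 1)


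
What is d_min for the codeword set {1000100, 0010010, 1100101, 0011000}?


Comparing all pairs, minimum distance: 2
Can detect 1 errors, correct 0 errors

2


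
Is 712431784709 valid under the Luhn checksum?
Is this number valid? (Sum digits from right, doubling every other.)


Luhn sum = 58
58 mod 10 = 8

Invalid (Luhn sum mod 10 = 8)


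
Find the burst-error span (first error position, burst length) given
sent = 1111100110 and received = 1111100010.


XOR: 0000000100

Burst at position 7, length 1


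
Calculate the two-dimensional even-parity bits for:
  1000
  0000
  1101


Row parities: 101
Column parities: 0101

Row P: 101, Col P: 0101, Corner: 0


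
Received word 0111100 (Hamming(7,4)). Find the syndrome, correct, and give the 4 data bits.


Syndrome = 0: no error detected

Data: 1100 (no errors)


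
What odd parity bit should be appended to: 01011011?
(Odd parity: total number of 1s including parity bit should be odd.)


Number of 1s in data: 5
Parity bit: 0

0


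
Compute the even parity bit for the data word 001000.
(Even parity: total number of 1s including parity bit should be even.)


Number of 1s in data: 1
Parity bit: 1

1


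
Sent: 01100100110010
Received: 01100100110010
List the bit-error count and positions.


XOR: 00000000000000

0 errors (received matches sent)


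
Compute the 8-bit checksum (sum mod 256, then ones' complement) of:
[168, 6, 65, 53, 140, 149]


Sum = 581 mod 256 = 69
Complement = 186

186


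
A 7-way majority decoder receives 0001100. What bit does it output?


Ones: 2 out of 7
Threshold: 4

0 (2/7 voted 1)


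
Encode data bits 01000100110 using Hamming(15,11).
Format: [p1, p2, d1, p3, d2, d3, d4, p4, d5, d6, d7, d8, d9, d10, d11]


Parity bits: p1=0, p2=0, p3=1, p4=1

000110010100110


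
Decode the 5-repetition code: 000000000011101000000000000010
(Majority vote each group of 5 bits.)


Groups: 00000, 00000, 11101, 00000, 00000, 00010
Majority votes: 001000

001000


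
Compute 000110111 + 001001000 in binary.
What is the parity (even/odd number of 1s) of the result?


000110111 = 55
001001000 = 72
Sum = 127 = 1111111
1s count = 7

odd parity (7 ones in 1111111)


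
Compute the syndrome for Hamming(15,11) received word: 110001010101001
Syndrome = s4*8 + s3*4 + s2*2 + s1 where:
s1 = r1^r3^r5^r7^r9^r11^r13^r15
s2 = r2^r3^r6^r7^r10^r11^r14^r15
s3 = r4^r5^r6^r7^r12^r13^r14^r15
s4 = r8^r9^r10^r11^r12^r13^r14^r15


s1=0, s2=0, s3=1, s4=0

Syndrome = 4 (error at position 4)


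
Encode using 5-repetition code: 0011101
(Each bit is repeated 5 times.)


Each bit -> 5 copies

00000000001111111111111110000011111


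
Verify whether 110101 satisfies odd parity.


Number of 1s: 4

No, parity error (4 ones)


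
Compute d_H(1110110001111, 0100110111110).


XOR: 1010000110001
Count of 1s: 5

5


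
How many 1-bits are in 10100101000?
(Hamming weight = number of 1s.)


Counting 1s in 10100101000

4


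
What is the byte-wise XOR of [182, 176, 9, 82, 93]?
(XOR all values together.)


XOR chain: 182 ^ 176 ^ 9 ^ 82 ^ 93 = 0

0


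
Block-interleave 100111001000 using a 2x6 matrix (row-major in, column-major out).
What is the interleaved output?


Matrix:
  100111
  001000
Read columns: 100001101010

100001101010


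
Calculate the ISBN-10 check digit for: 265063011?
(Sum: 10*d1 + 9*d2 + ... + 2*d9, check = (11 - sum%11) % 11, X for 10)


Weighted sum: 170
170 mod 11 = 5

Check digit: 6


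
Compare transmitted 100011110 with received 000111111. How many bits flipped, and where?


XOR: 100100001

3 error(s) at position(s): 0, 3, 8


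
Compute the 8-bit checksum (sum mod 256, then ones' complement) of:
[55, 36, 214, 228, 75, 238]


Sum = 846 mod 256 = 78
Complement = 177

177


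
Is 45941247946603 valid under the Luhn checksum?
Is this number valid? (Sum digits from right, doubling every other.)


Luhn sum = 70
70 mod 10 = 0

Valid (Luhn sum mod 10 = 0)


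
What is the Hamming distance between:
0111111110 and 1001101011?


XOR: 1110010101
Count of 1s: 6

6


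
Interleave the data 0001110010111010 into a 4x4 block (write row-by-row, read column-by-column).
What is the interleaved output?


Matrix:
  0001
  1100
  1011
  1010
Read columns: 0111010000111010

0111010000111010


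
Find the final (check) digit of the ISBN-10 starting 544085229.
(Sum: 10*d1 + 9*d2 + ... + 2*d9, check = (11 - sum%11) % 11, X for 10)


Weighted sum: 223
223 mod 11 = 3

Check digit: 8


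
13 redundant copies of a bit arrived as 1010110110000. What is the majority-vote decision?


Ones: 6 out of 13
Threshold: 7

0 (6/13 voted 1)


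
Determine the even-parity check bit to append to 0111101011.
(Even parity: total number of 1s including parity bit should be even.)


Number of 1s in data: 7
Parity bit: 1

1


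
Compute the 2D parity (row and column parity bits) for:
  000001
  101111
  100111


Row parities: 110
Column parities: 001001

Row P: 110, Col P: 001001, Corner: 0


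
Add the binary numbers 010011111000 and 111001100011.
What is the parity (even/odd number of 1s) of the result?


010011111000 = 1272
111001100011 = 3683
Sum = 4955 = 1001101011011
1s count = 8

even parity (8 ones in 1001101011011)


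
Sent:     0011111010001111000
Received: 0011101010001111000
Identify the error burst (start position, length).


XOR: 0000010000000000000

Burst at position 5, length 1


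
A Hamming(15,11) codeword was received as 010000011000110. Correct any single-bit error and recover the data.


Syndrome = 0: no error detected

Data: 00001000110 (no errors)


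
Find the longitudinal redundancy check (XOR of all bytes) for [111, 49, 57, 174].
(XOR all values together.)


XOR chain: 111 ^ 49 ^ 57 ^ 174 = 201

201


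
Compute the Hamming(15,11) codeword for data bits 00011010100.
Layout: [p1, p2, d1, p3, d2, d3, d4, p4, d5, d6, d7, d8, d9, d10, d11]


Parity bits: p1=0, p2=0, p3=0, p4=1

000000111010100


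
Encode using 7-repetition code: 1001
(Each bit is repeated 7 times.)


Each bit -> 7 copies

1111111000000000000001111111


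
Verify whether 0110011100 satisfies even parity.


Number of 1s: 5

No, parity error (5 ones)


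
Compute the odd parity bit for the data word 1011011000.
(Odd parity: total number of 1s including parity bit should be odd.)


Number of 1s in data: 5
Parity bit: 0

0


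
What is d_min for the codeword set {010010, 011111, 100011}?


Comparing all pairs, minimum distance: 3
Can detect 2 errors, correct 1 errors

3


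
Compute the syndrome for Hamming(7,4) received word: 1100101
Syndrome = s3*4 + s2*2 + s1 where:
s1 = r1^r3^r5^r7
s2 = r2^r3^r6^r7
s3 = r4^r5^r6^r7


s1=1, s2=0, s3=0

Syndrome = 1 (error at position 1)


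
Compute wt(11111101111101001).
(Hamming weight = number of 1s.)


Counting 1s in 11111101111101001

13


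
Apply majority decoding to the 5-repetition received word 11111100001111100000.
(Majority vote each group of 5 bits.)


Groups: 11111, 10000, 11111, 00000
Majority votes: 1010

1010


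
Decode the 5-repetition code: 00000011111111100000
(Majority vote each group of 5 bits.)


Groups: 00000, 01111, 11111, 00000
Majority votes: 0110

0110


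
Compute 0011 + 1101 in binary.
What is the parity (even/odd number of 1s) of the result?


0011 = 3
1101 = 13
Sum = 16 = 10000
1s count = 1

odd parity (1 ones in 10000)


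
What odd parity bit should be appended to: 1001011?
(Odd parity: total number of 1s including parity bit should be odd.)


Number of 1s in data: 4
Parity bit: 1

1


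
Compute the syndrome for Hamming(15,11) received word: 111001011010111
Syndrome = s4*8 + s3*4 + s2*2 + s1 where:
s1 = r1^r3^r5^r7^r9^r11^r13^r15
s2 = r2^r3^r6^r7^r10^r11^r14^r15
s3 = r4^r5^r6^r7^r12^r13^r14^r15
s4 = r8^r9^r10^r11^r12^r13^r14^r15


s1=0, s2=0, s3=0, s4=0

Syndrome = 0 (no error)


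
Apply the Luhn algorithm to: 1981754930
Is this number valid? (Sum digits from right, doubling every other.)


Luhn sum = 52
52 mod 10 = 2

Invalid (Luhn sum mod 10 = 2)


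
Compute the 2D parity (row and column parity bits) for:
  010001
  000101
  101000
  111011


Row parities: 0001
Column parities: 000111

Row P: 0001, Col P: 000111, Corner: 1


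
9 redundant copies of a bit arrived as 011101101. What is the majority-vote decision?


Ones: 6 out of 9
Threshold: 5

1 (6/9 voted 1)


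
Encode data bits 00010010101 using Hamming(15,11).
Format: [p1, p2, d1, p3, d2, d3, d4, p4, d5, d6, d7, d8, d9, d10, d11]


Parity bits: p1=0, p2=1, p3=1, p4=1

010100110010101


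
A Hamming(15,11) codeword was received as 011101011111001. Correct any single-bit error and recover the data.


Syndrome = 0: no error detected

Data: 10101111001 (no errors)


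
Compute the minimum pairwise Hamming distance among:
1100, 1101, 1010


Comparing all pairs, minimum distance: 1
Can detect 0 errors, correct 0 errors

1


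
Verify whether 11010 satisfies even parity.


Number of 1s: 3

No, parity error (3 ones)


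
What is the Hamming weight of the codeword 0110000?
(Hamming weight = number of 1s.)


Counting 1s in 0110000

2


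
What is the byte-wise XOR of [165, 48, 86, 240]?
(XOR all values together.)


XOR chain: 165 ^ 48 ^ 86 ^ 240 = 51

51


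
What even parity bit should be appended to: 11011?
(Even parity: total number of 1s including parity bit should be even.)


Number of 1s in data: 4
Parity bit: 0

0


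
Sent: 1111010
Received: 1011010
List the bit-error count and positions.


XOR: 0100000

1 error(s) at position(s): 1


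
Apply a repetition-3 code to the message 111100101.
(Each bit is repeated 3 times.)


Each bit -> 3 copies

111111111111000000111000111


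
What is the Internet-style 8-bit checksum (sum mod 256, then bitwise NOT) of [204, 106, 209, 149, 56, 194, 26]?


Sum = 944 mod 256 = 176
Complement = 79

79


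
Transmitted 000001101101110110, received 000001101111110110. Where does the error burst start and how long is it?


XOR: 000000000010000000

Burst at position 10, length 1


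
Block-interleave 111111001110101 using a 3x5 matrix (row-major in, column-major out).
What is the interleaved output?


Matrix:
  11111
  10011
  10101
Read columns: 111100101110111

111100101110111


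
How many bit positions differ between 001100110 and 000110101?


XOR: 001010011
Count of 1s: 4

4


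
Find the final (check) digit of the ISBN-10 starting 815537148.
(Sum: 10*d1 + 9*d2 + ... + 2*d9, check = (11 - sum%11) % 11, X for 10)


Weighted sum: 249
249 mod 11 = 7

Check digit: 4


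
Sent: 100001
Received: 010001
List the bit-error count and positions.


XOR: 110000

2 error(s) at position(s): 0, 1


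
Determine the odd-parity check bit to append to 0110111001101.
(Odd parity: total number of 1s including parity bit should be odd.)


Number of 1s in data: 8
Parity bit: 1

1


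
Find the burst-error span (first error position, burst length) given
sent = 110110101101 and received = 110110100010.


XOR: 000000001111

Burst at position 8, length 4


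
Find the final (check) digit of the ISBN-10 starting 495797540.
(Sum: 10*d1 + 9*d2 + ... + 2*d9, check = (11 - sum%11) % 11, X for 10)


Weighted sum: 331
331 mod 11 = 1

Check digit: X


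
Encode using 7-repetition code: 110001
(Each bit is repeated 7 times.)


Each bit -> 7 copies

111111111111110000000000000000000001111111


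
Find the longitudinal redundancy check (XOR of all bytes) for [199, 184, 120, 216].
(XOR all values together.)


XOR chain: 199 ^ 184 ^ 120 ^ 216 = 223

223


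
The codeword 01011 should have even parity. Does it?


Number of 1s: 3

No, parity error (3 ones)


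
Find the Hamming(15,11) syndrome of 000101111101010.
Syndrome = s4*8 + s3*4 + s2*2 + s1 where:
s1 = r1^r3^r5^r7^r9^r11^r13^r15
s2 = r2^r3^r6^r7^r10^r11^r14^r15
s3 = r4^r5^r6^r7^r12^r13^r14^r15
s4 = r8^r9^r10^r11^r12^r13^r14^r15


s1=0, s2=0, s3=1, s4=1

Syndrome = 12 (error at position 12)


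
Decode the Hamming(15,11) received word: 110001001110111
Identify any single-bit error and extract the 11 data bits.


Syndrome = 1: error at position 1

Data: 00101110111 (corrected bit 1)


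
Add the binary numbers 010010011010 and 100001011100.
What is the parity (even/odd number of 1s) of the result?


010010011010 = 1178
100001011100 = 2140
Sum = 3318 = 110011110110
1s count = 8

even parity (8 ones in 110011110110)


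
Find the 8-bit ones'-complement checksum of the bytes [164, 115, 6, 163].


Sum = 448 mod 256 = 192
Complement = 63

63


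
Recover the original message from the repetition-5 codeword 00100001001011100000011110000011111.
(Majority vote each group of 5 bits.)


Groups: 00100, 00100, 10111, 00000, 01111, 00000, 11111
Majority votes: 0010101

0010101


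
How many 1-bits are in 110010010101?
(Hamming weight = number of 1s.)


Counting 1s in 110010010101

6


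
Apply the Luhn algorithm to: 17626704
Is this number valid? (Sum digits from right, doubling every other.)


Luhn sum = 28
28 mod 10 = 8

Invalid (Luhn sum mod 10 = 8)


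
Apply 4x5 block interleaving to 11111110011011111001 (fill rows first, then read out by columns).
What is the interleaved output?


Matrix:
  11111
  11001
  10111
  11001
Read columns: 11111101101010101111

11111101101010101111


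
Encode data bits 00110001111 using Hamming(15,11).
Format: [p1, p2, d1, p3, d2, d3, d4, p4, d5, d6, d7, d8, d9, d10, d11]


Parity bits: p1=1, p2=0, p3=0, p4=0

100001100001111


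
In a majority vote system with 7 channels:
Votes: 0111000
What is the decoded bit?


Ones: 3 out of 7
Threshold: 4

0 (3/7 voted 1)


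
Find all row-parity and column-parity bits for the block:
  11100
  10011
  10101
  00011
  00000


Row parities: 11100
Column parities: 11001

Row P: 11100, Col P: 11001, Corner: 1


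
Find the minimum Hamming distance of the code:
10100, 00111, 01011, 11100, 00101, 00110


Comparing all pairs, minimum distance: 1
Can detect 0 errors, correct 0 errors

1


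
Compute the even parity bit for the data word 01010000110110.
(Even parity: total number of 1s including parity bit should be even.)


Number of 1s in data: 6
Parity bit: 0

0


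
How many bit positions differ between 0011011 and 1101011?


XOR: 1110000
Count of 1s: 3

3


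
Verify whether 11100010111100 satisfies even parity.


Number of 1s: 8

Yes, parity is correct (8 ones)


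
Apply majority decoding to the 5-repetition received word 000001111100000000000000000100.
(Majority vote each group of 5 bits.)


Groups: 00000, 11111, 00000, 00000, 00000, 00100
Majority votes: 010000

010000


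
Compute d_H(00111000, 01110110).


XOR: 01001110
Count of 1s: 4

4


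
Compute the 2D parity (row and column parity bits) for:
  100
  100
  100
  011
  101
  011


Row parities: 111000
Column parities: 001

Row P: 111000, Col P: 001, Corner: 1


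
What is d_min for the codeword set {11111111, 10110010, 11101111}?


Comparing all pairs, minimum distance: 1
Can detect 0 errors, correct 0 errors

1


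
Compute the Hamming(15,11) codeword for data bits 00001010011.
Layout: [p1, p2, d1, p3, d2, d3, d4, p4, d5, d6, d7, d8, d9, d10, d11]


Parity bits: p1=1, p2=1, p3=0, p4=0

110000001010011


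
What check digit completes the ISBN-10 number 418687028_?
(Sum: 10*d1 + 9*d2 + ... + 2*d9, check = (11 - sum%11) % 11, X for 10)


Weighted sum: 260
260 mod 11 = 7

Check digit: 4


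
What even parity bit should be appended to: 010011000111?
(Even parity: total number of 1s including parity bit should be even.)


Number of 1s in data: 6
Parity bit: 0

0


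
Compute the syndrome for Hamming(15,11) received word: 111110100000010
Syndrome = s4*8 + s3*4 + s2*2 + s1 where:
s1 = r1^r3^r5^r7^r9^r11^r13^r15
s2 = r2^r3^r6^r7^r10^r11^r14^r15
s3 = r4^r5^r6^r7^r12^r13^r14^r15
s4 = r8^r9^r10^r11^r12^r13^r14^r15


s1=0, s2=0, s3=0, s4=1

Syndrome = 8 (error at position 8)


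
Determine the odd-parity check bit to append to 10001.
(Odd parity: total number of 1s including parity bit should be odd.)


Number of 1s in data: 2
Parity bit: 1

1


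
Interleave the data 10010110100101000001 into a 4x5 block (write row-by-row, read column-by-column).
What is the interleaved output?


Matrix:
  10010
  11010
  01010
  00001
Read columns: 11000110000011100001

11000110000011100001


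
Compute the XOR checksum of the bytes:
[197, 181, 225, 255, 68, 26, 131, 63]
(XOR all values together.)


XOR chain: 197 ^ 181 ^ 225 ^ 255 ^ 68 ^ 26 ^ 131 ^ 63 = 140

140


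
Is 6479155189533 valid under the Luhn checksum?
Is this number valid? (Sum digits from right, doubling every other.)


Luhn sum = 70
70 mod 10 = 0

Valid (Luhn sum mod 10 = 0)


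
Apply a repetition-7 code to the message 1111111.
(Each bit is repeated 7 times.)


Each bit -> 7 copies

1111111111111111111111111111111111111111111111111


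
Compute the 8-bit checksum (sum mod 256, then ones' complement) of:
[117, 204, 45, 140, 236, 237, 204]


Sum = 1183 mod 256 = 159
Complement = 96

96


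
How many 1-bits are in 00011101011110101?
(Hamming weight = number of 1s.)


Counting 1s in 00011101011110101

10


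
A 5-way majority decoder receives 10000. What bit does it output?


Ones: 1 out of 5
Threshold: 3

0 (1/5 voted 1)


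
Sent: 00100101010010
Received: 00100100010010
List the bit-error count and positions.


XOR: 00000001000000

1 error(s) at position(s): 7


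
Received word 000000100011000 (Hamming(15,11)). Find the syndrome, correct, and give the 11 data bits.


Syndrome = 0: no error detected

Data: 00010011000 (no errors)


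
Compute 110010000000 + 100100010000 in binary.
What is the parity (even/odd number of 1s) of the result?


110010000000 = 3200
100100010000 = 2320
Sum = 5520 = 1010110010000
1s count = 5

odd parity (5 ones in 1010110010000)


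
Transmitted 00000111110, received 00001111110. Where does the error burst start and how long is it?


XOR: 00001000000

Burst at position 4, length 1


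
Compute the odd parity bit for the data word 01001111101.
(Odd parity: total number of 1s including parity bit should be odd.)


Number of 1s in data: 7
Parity bit: 0

0


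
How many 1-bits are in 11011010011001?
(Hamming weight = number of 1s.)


Counting 1s in 11011010011001

8


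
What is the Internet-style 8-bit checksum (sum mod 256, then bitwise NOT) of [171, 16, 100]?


Sum = 287 mod 256 = 31
Complement = 224

224


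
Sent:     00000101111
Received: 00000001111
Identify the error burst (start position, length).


XOR: 00000100000

Burst at position 5, length 1


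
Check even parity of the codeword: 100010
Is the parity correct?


Number of 1s: 2

Yes, parity is correct (2 ones)


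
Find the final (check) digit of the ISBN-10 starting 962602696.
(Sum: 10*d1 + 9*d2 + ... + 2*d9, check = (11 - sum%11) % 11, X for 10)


Weighted sum: 275
275 mod 11 = 0

Check digit: 0


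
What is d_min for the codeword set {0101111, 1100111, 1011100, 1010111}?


Comparing all pairs, minimum distance: 2
Can detect 1 errors, correct 0 errors

2


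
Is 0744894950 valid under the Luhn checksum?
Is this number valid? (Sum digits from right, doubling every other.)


Luhn sum = 53
53 mod 10 = 3

Invalid (Luhn sum mod 10 = 3)


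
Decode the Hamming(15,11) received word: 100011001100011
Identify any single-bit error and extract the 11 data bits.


Syndrome = 0: no error detected

Data: 01101100011 (no errors)


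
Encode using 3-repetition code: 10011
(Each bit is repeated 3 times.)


Each bit -> 3 copies

111000000111111


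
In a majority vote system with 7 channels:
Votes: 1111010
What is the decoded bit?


Ones: 5 out of 7
Threshold: 4

1 (5/7 voted 1)


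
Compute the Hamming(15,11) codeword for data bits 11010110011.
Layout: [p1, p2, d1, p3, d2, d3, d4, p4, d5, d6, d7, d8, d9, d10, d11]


Parity bits: p1=1, p2=0, p3=0, p4=0

101010100110011


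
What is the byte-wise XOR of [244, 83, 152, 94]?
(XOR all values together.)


XOR chain: 244 ^ 83 ^ 152 ^ 94 = 97

97


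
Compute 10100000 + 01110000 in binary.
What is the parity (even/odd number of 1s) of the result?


10100000 = 160
01110000 = 112
Sum = 272 = 100010000
1s count = 2

even parity (2 ones in 100010000)


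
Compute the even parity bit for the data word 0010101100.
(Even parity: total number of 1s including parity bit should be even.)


Number of 1s in data: 4
Parity bit: 0

0


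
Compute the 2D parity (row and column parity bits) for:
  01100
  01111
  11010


Row parities: 001
Column parities: 11001

Row P: 001, Col P: 11001, Corner: 1


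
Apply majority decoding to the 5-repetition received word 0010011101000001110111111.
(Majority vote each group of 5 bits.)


Groups: 00100, 11101, 00000, 11101, 11111
Majority votes: 01011

01011


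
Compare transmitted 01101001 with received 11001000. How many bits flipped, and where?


XOR: 10100001

3 error(s) at position(s): 0, 2, 7


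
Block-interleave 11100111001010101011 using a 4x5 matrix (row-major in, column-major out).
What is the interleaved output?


Matrix:
  11100
  11100
  10101
  01011
Read columns: 11101101111000010011

11101101111000010011


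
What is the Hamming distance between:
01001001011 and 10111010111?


XOR: 11110011100
Count of 1s: 7

7


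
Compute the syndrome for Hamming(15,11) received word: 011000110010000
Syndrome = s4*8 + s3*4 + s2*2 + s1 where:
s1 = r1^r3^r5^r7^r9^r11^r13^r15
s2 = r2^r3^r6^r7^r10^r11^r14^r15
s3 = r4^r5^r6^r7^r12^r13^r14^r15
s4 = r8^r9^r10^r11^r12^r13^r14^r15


s1=1, s2=0, s3=1, s4=0

Syndrome = 5 (error at position 5)


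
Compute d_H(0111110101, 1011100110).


XOR: 1100010011
Count of 1s: 5

5


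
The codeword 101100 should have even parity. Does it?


Number of 1s: 3

No, parity error (3 ones)


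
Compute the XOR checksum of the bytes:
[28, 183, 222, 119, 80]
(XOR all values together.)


XOR chain: 28 ^ 183 ^ 222 ^ 119 ^ 80 = 82

82


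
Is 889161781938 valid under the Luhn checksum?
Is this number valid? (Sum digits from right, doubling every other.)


Luhn sum = 67
67 mod 10 = 7

Invalid (Luhn sum mod 10 = 7)


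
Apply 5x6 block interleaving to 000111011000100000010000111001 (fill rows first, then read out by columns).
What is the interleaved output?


Matrix:
  000111
  011000
  100000
  010000
  111001
Read columns: 001010101101001100001000010001

001010101101001100001000010001


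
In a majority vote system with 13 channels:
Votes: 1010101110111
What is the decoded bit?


Ones: 9 out of 13
Threshold: 7

1 (9/13 voted 1)


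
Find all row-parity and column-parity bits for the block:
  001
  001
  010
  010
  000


Row parities: 11110
Column parities: 000

Row P: 11110, Col P: 000, Corner: 0


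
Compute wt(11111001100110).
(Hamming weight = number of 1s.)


Counting 1s in 11111001100110

9


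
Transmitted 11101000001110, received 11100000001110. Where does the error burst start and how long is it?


XOR: 00001000000000

Burst at position 4, length 1


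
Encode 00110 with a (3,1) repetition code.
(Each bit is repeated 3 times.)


Each bit -> 3 copies

000000111111000


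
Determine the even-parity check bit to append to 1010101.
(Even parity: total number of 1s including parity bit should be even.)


Number of 1s in data: 4
Parity bit: 0

0


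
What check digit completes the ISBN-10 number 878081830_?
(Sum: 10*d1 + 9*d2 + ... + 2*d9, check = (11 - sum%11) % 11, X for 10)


Weighted sum: 301
301 mod 11 = 4

Check digit: 7


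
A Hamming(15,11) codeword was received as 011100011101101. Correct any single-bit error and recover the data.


Syndrome = 0: no error detected

Data: 10001101101 (no errors)


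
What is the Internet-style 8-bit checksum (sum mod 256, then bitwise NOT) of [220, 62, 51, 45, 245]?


Sum = 623 mod 256 = 111
Complement = 144

144


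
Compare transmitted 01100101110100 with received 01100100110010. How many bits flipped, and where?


XOR: 00000001000110

3 error(s) at position(s): 7, 11, 12


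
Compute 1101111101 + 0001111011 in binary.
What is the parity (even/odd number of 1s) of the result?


1101111101 = 893
0001111011 = 123
Sum = 1016 = 1111111000
1s count = 7

odd parity (7 ones in 1111111000)


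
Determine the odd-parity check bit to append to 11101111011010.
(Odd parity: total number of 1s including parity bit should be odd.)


Number of 1s in data: 10
Parity bit: 1

1


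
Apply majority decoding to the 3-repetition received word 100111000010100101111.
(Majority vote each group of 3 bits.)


Groups: 100, 111, 000, 010, 100, 101, 111
Majority votes: 0100011

0100011


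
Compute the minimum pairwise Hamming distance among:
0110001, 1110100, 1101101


Comparing all pairs, minimum distance: 3
Can detect 2 errors, correct 1 errors

3


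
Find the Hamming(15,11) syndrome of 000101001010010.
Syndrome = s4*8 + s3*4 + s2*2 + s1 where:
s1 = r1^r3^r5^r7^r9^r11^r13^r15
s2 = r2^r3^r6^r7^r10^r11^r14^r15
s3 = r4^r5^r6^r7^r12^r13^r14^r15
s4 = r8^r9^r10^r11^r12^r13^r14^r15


s1=0, s2=1, s3=1, s4=1

Syndrome = 14 (error at position 14)


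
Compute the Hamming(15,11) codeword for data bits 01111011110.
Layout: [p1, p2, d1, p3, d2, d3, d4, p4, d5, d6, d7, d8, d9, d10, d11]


Parity bits: p1=1, p2=0, p3=0, p4=1

100011111011110


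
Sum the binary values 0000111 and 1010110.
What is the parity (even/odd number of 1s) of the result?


0000111 = 7
1010110 = 86
Sum = 93 = 1011101
1s count = 5

odd parity (5 ones in 1011101)


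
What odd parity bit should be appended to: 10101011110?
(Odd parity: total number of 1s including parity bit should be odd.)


Number of 1s in data: 7
Parity bit: 0

0


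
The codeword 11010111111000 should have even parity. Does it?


Number of 1s: 9

No, parity error (9 ones)


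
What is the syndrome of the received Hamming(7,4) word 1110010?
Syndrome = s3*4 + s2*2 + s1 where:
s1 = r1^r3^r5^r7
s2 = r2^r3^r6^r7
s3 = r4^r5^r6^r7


s1=0, s2=1, s3=1

Syndrome = 6 (error at position 6)


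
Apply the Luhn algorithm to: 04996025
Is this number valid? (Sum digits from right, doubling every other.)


Luhn sum = 34
34 mod 10 = 4

Invalid (Luhn sum mod 10 = 4)


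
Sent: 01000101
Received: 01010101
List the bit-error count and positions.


XOR: 00010000

1 error(s) at position(s): 3


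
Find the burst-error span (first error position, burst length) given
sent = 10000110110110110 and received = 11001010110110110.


XOR: 01001100000000000

Burst at position 1, length 5


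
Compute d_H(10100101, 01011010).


XOR: 11111111
Count of 1s: 8

8


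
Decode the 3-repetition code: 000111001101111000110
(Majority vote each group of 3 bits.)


Groups: 000, 111, 001, 101, 111, 000, 110
Majority votes: 0101101

0101101


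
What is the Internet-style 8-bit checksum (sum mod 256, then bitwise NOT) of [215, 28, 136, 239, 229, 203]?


Sum = 1050 mod 256 = 26
Complement = 229

229


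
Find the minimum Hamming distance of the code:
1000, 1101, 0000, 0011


Comparing all pairs, minimum distance: 1
Can detect 0 errors, correct 0 errors

1


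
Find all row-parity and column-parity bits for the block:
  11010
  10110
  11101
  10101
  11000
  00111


Row parities: 110101
Column parities: 11011

Row P: 110101, Col P: 11011, Corner: 0


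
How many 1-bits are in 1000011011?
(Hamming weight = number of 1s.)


Counting 1s in 1000011011

5


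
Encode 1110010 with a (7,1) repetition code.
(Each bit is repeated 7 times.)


Each bit -> 7 copies

1111111111111111111110000000000000011111110000000


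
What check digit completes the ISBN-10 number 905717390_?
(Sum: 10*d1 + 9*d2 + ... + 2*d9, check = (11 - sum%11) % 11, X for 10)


Weighted sum: 259
259 mod 11 = 6

Check digit: 5


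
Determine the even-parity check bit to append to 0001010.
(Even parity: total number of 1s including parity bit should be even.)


Number of 1s in data: 2
Parity bit: 0

0


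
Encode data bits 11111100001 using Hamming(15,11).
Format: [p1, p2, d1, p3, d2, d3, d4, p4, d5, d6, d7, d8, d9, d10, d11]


Parity bits: p1=1, p2=1, p3=0, p4=1

111011111100001


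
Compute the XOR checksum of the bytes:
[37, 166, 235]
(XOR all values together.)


XOR chain: 37 ^ 166 ^ 235 = 104

104


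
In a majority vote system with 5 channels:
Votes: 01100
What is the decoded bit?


Ones: 2 out of 5
Threshold: 3

0 (2/5 voted 1)


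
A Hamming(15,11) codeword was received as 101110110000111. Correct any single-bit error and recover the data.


Syndrome = 0: no error detected

Data: 11010000111 (no errors)


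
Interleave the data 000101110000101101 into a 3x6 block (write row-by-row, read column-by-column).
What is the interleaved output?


Matrix:
  000101
  110000
  101101
Read columns: 011010001101000101

011010001101000101


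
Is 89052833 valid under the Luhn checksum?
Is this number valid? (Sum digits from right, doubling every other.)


Luhn sum = 42
42 mod 10 = 2

Invalid (Luhn sum mod 10 = 2)


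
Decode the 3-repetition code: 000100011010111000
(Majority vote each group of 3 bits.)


Groups: 000, 100, 011, 010, 111, 000
Majority votes: 001010

001010


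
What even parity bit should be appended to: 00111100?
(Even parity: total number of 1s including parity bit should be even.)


Number of 1s in data: 4
Parity bit: 0

0


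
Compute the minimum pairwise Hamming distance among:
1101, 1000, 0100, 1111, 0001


Comparing all pairs, minimum distance: 1
Can detect 0 errors, correct 0 errors

1


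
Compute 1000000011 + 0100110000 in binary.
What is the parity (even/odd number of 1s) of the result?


1000000011 = 515
0100110000 = 304
Sum = 819 = 1100110011
1s count = 6

even parity (6 ones in 1100110011)


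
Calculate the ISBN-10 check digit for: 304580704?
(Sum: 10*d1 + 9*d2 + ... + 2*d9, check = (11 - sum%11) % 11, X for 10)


Weighted sum: 181
181 mod 11 = 5

Check digit: 6


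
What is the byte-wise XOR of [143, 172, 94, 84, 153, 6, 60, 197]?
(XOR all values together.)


XOR chain: 143 ^ 172 ^ 94 ^ 84 ^ 153 ^ 6 ^ 60 ^ 197 = 79

79


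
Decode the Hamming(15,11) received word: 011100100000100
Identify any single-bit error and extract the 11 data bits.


Syndrome = 15: error at position 15

Data: 10010000101 (corrected bit 15)


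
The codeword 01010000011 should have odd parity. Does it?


Number of 1s: 4

No, parity error (4 ones)


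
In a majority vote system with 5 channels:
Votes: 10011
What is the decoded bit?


Ones: 3 out of 5
Threshold: 3

1 (3/5 voted 1)


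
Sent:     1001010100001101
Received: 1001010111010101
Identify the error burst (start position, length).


XOR: 0000000011011000

Burst at position 8, length 5


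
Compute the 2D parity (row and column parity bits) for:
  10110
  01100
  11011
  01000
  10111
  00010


Row parities: 100101
Column parities: 11100

Row P: 100101, Col P: 11100, Corner: 1


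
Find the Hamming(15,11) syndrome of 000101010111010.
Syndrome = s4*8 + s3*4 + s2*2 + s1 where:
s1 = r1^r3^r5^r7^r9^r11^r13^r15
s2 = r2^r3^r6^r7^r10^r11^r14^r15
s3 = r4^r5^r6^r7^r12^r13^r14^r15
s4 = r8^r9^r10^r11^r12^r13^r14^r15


s1=1, s2=0, s3=0, s4=1

Syndrome = 9 (error at position 9)
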